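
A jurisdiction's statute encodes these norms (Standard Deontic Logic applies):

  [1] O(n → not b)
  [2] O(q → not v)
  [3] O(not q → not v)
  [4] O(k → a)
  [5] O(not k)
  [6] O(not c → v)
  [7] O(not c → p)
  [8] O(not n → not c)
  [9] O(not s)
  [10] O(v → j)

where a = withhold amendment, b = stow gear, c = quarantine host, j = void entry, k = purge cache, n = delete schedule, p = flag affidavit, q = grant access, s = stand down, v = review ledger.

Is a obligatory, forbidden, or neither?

Neither

Premise 4 is O(k → a), but O(k) is not derivable from the premises, so it does not yield O(a).
No premise or chain of K-axiom applications forces O(a), and none forces O(not a). So a is neither obligatory nor forbidden under these norms.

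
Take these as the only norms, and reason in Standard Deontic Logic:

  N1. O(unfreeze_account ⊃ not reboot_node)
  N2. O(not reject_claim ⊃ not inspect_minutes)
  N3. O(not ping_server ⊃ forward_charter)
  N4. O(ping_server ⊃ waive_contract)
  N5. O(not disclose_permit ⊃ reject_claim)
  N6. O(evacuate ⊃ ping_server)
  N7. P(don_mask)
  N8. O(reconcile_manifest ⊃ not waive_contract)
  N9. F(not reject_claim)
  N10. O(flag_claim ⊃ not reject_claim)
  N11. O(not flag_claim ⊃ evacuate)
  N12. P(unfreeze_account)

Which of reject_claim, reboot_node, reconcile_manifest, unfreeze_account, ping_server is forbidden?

F(not reject_claim) at premise 9 means O(reject_claim).
Premise 10 is O(flag_claim ⊃ not reject_claim); contrapositively O(reject_claim ⊃ not flag_claim). Since O(reject_claim) holds, K gives O(not flag_claim).
Applying K to premise 11 (O(not flag_claim ⊃ evacuate)) and O(not flag_claim) yields O(evacuate).
Premise 6 is O(evacuate ⊃ ping_server); since O(evacuate), deontic closure gives O(ping_server).
From O(ping_server) and premise 4, O(ping_server ⊃ waive_contract), we obtain O(waive_contract).
Premise 8, O(reconcile_manifest ⊃ not waive_contract), contraposes to O(waive_contract ⊃ not reconcile_manifest); with O(waive_contract) we get O(not reconcile_manifest).
So O(not reconcile_manifest) holds, i.e. reconcile_manifest is forbidden. None of the other listed options is forbidden under the premises.

reconcile_manifest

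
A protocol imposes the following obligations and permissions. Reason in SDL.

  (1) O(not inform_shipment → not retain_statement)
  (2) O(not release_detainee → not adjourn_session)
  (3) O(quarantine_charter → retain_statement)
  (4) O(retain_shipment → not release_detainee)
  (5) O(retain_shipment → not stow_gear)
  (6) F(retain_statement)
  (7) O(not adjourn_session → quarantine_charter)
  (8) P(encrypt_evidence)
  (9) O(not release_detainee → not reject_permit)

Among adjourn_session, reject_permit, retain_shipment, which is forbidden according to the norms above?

Premise 6 is F(retain_statement), i.e. O(not retain_statement).
Premise 3 is O(quarantine_charter → retain_statement); contrapositively O(not retain_statement → not quarantine_charter). Since O(not retain_statement) holds, K gives O(not quarantine_charter).
Premise 7, O(not adjourn_session → quarantine_charter), contraposes to O(not quarantine_charter → adjourn_session); with O(not quarantine_charter) we get O(adjourn_session).
Premise 2 is O(not release_detainee → not adjourn_session); contrapositively O(adjourn_session → release_detainee). Since O(adjourn_session) holds, K gives O(release_detainee).
Premise 4 is O(retain_shipment → not release_detainee); contrapositively O(release_detainee → not retain_shipment). Since O(release_detainee) holds, K gives O(not retain_shipment).
So O(not retain_shipment) holds, i.e. retain_shipment is forbidden. None of the other listed options is forbidden under the premises.

retain_shipment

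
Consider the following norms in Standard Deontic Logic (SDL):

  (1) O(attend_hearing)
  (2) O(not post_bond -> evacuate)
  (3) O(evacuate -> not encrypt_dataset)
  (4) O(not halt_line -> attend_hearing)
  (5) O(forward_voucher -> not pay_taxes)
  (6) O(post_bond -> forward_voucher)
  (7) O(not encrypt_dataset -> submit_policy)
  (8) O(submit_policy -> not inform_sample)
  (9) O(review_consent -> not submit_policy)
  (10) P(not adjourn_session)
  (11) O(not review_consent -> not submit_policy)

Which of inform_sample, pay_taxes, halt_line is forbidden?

pay_taxes

By case analysis on review_consent: premise 9 gives O(review_consent -> not submit_policy) and premise 11 gives O(not review_consent -> not submit_policy), so O(not submit_policy) either way.
Premise 7, O(not encrypt_dataset -> submit_policy), contraposes to O(not submit_policy -> encrypt_dataset); with O(not submit_policy) we get O(encrypt_dataset).
Premise 3, O(evacuate -> not encrypt_dataset), contraposes to O(encrypt_dataset -> not evacuate); with O(encrypt_dataset) we get O(not evacuate).
Premise 2 is O(not post_bond -> evacuate); contrapositively O(not evacuate -> post_bond). Since O(not evacuate) holds, K gives O(post_bond).
With premise 6, O(post_bond -> forward_voucher), the K-axiom yields O(forward_voucher).
From O(forward_voucher) and premise 5, O(forward_voucher -> not pay_taxes), we obtain O(not pay_taxes).
So O(not pay_taxes) holds, i.e. pay_taxes is forbidden. None of the other listed options is forbidden under the premises.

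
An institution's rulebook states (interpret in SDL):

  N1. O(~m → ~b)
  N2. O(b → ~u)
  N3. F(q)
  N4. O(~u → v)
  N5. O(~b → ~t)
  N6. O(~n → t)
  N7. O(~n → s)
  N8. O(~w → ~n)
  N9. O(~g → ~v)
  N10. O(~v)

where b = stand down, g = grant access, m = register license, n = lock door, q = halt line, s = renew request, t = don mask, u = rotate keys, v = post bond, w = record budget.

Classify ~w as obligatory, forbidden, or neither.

From premise 10 we have O(~v).
Premise 4 is O(~u → v); contrapositively O(~v → u). Since O(~v) holds, K gives O(u).
The contrapositive of premise 2 (O(b → ~u)) is O(u → ~b), and O(u) is already established, so O(~b).
With premise 5, O(~b → ~t), the K-axiom yields O(~t).
Premise 6, O(~n → t), contraposes to O(~t → n); with O(~t) we get O(n).
The contrapositive of premise 8 (O(~w → ~n)) is O(n → w), and O(n) is already established, so O(w).
Premises 1, 3, 7, 9 do not contribute to this derivation.
Thus O(w), which is F(~w): ~w is forbidden.

Forbidden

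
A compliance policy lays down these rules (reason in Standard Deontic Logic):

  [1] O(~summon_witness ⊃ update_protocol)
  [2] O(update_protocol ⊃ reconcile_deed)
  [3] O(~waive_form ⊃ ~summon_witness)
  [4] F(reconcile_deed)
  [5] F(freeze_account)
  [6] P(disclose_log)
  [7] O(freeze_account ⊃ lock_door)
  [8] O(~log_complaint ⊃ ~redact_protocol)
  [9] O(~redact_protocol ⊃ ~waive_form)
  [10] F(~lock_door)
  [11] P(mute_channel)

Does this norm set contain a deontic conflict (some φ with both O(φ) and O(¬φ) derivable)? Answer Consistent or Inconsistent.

Premise 7 is O(freeze_account ⊃ lock_door); even if O(lock_door) held, inferring O(freeze_account) would be affirming the consequent — invalid.
So O(freeze_account) is not derivable, and the apparent clash with O(~freeze_account) does not arise.
A world satisfying every obligation exists (e.g. disclose_log=false, freeze_account=false, lock_door=true, log_complaint=true, mute_channel=false, reconcile_deed=false, redact_protocol=true, summon_witness=true, update_protocol=false, waive_form=true); no atom is both obligatory and forbidden, so the set is consistent.

Consistent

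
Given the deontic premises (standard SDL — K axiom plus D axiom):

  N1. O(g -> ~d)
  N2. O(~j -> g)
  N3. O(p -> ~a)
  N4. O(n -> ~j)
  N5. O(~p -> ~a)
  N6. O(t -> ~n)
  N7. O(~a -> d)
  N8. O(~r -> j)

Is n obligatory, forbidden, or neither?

Premises 3 and 5 cover both cases: O(p -> ~a) and O(~p -> ~a). Since p ∨ ~p is a tautology, O(~a) follows.
Premise 7 is O(~a -> d); since O(~a), deontic closure gives O(d).
The contrapositive of premise 1 (O(g -> ~d)) is O(d -> ~g), and O(d) is already established, so O(~g).
The contrapositive of premise 2 (O(~j -> g)) is O(~g -> j), and O(~g) is already established, so O(j).
Premise 4 is O(n -> ~j); contrapositively O(j -> ~n). Since O(j) holds, K gives O(~n).
Premises 6, 8 do not contribute to this derivation.
Thus O(~n), which is F(n): n is forbidden.

Forbidden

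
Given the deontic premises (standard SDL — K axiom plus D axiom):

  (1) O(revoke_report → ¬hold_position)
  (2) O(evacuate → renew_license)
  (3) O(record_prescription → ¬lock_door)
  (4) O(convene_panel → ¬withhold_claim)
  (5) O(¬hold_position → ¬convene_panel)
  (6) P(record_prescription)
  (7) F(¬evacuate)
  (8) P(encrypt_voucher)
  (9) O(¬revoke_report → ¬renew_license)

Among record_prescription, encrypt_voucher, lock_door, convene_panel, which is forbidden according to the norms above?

convene_panel

F(¬evacuate) at premise 7 means O(evacuate).
From O(evacuate) and premise 2, O(evacuate → renew_license), we obtain O(renew_license).
The contrapositive of premise 9 (O(¬revoke_report → ¬renew_license)) is O(renew_license → revoke_report), and O(renew_license) is already established, so O(revoke_report).
With premise 1, O(revoke_report → ¬hold_position), the K-axiom yields O(¬hold_position).
From O(¬hold_position) and premise 5, O(¬hold_position → ¬convene_panel), we obtain O(¬convene_panel).
So O(¬convene_panel) holds, i.e. convene_panel is forbidden. None of the other listed options is forbidden under the premises.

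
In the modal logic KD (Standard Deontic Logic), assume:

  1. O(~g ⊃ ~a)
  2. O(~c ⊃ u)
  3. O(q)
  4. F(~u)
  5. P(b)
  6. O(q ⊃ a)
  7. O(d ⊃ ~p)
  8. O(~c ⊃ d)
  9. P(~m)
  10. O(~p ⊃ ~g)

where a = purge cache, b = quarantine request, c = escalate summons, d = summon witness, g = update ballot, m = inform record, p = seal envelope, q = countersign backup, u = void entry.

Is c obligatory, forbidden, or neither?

Premise 3 gives O(q).
Applying K to premise 6 (O(q ⊃ a)) and O(q) yields O(a).
Premise 1 is O(~g ⊃ ~a); contrapositively O(a ⊃ g). Since O(a) holds, K gives O(g).
Premise 10 is O(~p ⊃ ~g); contrapositively O(g ⊃ p). Since O(g) holds, K gives O(p).
The contrapositive of premise 7 (O(d ⊃ ~p)) is O(p ⊃ ~d), and O(p) is already established, so O(~d).
Premise 8, O(~c ⊃ d), contraposes to O(~d ⊃ c); with O(~d) we get O(c).
Premises 2, 4, 5, 9 do not contribute to this derivation.
Hence c is obligatory.

Obligatory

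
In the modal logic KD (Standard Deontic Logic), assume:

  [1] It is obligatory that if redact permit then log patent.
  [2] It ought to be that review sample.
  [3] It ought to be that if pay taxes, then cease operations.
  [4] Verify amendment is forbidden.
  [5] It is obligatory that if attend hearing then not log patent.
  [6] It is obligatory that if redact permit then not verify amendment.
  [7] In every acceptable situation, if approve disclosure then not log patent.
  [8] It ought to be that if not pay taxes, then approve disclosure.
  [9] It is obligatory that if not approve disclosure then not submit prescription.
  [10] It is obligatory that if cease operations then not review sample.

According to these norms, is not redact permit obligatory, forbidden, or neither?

Obligatory

Premise 2 states O(review_sample) outright.
The contrapositive of premise 10 (O(cease_operations → ¬review_sample)) is O(review_sample → ¬cease_operations), and O(review_sample) is already established, so O(¬cease_operations).
Premise 3, O(pay_taxes → cease_operations), contraposes to O(¬cease_operations → ¬pay_taxes); with O(¬cease_operations) we get O(¬pay_taxes).
Applying K to premise 8 (O(¬pay_taxes → approve_disclosure)) and O(¬pay_taxes) yields O(approve_disclosure).
With premise 7, O(approve_disclosure → ¬log_patent), the K-axiom yields O(¬log_patent).
Premise 1 is O(redact_permit → log_patent); contrapositively O(¬log_patent → ¬redact_permit). Since O(¬log_patent) holds, K gives O(¬redact_permit).
Premises 4, 5, 6, 9 do not contribute to this derivation.
Hence ¬redact_permit is obligatory.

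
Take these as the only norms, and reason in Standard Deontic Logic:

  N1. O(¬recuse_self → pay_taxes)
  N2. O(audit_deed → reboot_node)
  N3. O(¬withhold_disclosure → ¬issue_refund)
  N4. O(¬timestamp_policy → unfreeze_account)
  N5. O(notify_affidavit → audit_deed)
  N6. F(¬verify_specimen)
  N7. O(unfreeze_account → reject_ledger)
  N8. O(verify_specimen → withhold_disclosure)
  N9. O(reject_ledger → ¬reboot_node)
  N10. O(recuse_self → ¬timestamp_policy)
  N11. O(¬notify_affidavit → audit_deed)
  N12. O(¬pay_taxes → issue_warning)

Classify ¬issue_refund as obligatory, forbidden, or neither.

Premise 3 is O(¬withhold_disclosure → ¬issue_refund), but O(¬withhold_disclosure) is not derivable from the premises, so it does not yield O(¬issue_refund).
No premise or chain of K-axiom applications forces O(¬issue_refund), and none forces O(issue_refund). So ¬issue_refund is neither obligatory nor forbidden under these norms.

Neither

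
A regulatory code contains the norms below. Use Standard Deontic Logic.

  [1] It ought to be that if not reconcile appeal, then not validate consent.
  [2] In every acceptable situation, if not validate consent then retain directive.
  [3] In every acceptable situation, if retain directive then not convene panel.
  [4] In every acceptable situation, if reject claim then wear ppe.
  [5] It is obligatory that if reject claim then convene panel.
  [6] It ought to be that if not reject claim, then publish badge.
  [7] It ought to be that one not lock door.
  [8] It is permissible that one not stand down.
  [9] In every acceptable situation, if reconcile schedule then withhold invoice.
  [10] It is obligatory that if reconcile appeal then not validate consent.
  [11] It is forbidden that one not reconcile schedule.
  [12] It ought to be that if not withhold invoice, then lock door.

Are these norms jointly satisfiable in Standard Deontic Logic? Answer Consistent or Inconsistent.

Consistent

Premise 12 is O(¬withhold_invoice → lock_door), but O(¬withhold_invoice) is not derivable from the premises, so it does not yield O(lock_door).
So O(lock_door) is not derivable, and the apparent clash with O(¬lock_door) does not arise.
A world satisfying every obligation exists (e.g. convene_panel=false, lock_door=false, publish_badge=true, reconcile_appeal=false, reconcile_schedule=true, reject_claim=false, retain_directive=true, stand_down=false, validate_consent=false, wear_ppe=false, withhold_invoice=true); no atom is both obligatory and forbidden, so the set is consistent.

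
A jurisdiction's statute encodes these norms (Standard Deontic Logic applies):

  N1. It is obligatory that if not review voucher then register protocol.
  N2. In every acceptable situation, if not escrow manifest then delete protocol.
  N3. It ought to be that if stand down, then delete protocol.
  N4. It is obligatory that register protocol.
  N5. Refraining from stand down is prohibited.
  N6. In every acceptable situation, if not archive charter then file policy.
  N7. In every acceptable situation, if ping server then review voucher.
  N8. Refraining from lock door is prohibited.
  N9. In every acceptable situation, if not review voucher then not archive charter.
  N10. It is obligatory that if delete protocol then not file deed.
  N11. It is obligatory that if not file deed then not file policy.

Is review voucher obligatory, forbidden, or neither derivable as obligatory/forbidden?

Premise 5 is F(¬stand_down), i.e. O(stand_down).
Applying K to premise 3 (O(stand_down → delete_protocol)) and O(stand_down) yields O(delete_protocol).
Premise 10 is O(delete_protocol → ¬file_deed); since O(delete_protocol), deontic closure gives O(¬file_deed).
From O(¬file_deed) and premise 11, O(¬file_deed → ¬file_policy), we obtain O(¬file_policy).
The contrapositive of premise 6 (O(¬archive_charter → file_policy)) is O(¬file_policy → archive_charter), and O(¬file_policy) is already established, so O(archive_charter).
Premise 9 is O(¬review_voucher → ¬archive_charter); contrapositively O(archive_charter → review_voucher). Since O(archive_charter) holds, K gives O(review_voucher).
Premises 1, 2, 4, 7, 8 do not contribute to this derivation.
Hence review_voucher is obligatory.

Obligatory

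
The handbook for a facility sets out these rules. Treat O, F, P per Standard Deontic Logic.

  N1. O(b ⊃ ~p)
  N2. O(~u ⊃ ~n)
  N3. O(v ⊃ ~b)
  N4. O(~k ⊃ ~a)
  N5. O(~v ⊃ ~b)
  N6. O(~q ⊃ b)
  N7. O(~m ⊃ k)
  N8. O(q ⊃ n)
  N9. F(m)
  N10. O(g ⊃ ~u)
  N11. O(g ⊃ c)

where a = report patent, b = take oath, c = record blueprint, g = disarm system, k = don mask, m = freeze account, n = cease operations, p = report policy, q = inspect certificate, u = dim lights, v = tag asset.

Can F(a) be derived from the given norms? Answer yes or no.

No

Premise 4 is O(~k ⊃ ~a), but O(~k) is not derivable from the premises, so it does not yield O(~a).
No other premise forces O(~a). An ideal world satisfying every premise can still have a true, so F(a) is not derivable.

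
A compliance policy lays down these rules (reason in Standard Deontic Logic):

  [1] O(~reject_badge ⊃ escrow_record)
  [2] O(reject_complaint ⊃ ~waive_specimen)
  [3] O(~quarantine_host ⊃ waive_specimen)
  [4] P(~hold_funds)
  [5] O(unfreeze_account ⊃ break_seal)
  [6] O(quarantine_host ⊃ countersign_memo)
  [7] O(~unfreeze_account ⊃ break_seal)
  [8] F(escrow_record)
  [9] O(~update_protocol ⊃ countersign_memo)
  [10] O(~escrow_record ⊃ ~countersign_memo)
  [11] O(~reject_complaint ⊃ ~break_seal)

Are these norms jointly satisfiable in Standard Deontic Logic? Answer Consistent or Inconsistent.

By case analysis on unfreeze_account: premise 5 gives O(unfreeze_account ⊃ break_seal) and premise 7 gives O(~unfreeze_account ⊃ break_seal), so O(break_seal) either way.
Premise 11 is O(~reject_complaint ⊃ ~break_seal); contrapositively O(break_seal ⊃ reject_complaint). Since O(break_seal) holds, K gives O(reject_complaint).
With premise 2, O(reject_complaint ⊃ ~waive_specimen), the K-axiom yields O(~waive_specimen).
Premise 3, O(~quarantine_host ⊃ waive_specimen), contraposes to O(~waive_specimen ⊃ quarantine_host); with O(~waive_specimen) we get O(quarantine_host).
Premise 6 is O(quarantine_host ⊃ countersign_memo); since O(quarantine_host), deontic closure gives O(countersign_memo).
Premise 10 is O(~escrow_record ⊃ ~countersign_memo); contrapositively O(countersign_memo ⊃ escrow_record). Since O(countersign_memo) holds, K gives O(escrow_record).
But premise 8, F(escrow_record), means O(~escrow_record).
We now have both O(escrow_record) and O(~escrow_record) — escrow_record is simultaneously obligatory and forbidden, violating the D-axiom.

Inconsistent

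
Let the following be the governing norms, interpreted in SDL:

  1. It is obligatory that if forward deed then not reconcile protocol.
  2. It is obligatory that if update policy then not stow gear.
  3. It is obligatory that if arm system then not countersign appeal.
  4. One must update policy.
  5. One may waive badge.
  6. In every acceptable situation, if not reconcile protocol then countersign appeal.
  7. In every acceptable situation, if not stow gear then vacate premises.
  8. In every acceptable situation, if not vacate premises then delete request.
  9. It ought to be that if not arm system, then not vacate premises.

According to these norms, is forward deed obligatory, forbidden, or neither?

Forbidden

From premise 4 we have O(update_policy).
With premise 2, O(update_policy → ¬stow_gear), the K-axiom yields O(¬stow_gear).
From O(¬stow_gear) and premise 7, O(¬stow_gear → vacate_premises), we obtain O(vacate_premises).
The contrapositive of premise 9 (O(¬arm_system → ¬vacate_premises)) is O(vacate_premises → arm_system), and O(vacate_premises) is already established, so O(arm_system).
Applying K to premise 3 (O(arm_system → ¬countersign_appeal)) and O(arm_system) yields O(¬countersign_appeal).
The contrapositive of premise 6 (O(¬reconcile_protocol → countersign_appeal)) is O(¬countersign_appeal → reconcile_protocol), and O(¬countersign_appeal) is already established, so O(reconcile_protocol).
Premise 1 is O(forward_deed → ¬reconcile_protocol); contrapositively O(reconcile_protocol → ¬forward_deed). Since O(reconcile_protocol) holds, K gives O(¬forward_deed).
Premises 5, 8 do not contribute to this derivation.
Thus O(¬forward_deed), which is F(forward_deed): forward_deed is forbidden.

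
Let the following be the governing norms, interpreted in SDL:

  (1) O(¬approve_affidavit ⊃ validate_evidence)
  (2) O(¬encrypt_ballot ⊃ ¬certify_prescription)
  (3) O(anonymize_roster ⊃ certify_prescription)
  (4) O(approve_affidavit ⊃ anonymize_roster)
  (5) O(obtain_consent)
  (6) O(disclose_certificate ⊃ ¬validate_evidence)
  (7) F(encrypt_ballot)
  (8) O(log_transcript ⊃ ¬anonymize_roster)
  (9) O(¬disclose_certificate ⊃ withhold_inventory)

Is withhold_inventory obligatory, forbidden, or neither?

Premise 7 is F(encrypt_ballot), i.e. O(¬encrypt_ballot).
With premise 2, O(¬encrypt_ballot ⊃ ¬certify_prescription), the K-axiom yields O(¬certify_prescription).
Premise 3, O(anonymize_roster ⊃ certify_prescription), contraposes to O(¬certify_prescription ⊃ ¬anonymize_roster); with O(¬certify_prescription) we get O(¬anonymize_roster).
The contrapositive of premise 4 (O(approve_affidavit ⊃ anonymize_roster)) is O(¬anonymize_roster ⊃ ¬approve_affidavit), and O(¬anonymize_roster) is already established, so O(¬approve_affidavit).
From O(¬approve_affidavit) and premise 1, O(¬approve_affidavit ⊃ validate_evidence), we obtain O(validate_evidence).
Premise 6, O(disclose_certificate ⊃ ¬validate_evidence), contraposes to O(validate_evidence ⊃ ¬disclose_certificate); with O(validate_evidence) we get O(¬disclose_certificate).
With premise 9, O(¬disclose_certificate ⊃ withhold_inventory), the K-axiom yields O(withhold_inventory).
Premises 5, 8 do not contribute to this derivation.
Hence withhold_inventory is obligatory.

Obligatory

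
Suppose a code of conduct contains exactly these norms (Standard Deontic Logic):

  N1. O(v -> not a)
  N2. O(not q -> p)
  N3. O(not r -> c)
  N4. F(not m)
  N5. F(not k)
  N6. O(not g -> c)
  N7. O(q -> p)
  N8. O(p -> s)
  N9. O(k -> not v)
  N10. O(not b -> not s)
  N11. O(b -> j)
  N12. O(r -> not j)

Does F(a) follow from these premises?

Premise 1 is O(v -> not a), but O(v) is not derivable from the premises, so it does not yield O(not a).
No other premise forces O(not a). An ideal world satisfying every premise can still have a true, so F(a) is not derivable.

No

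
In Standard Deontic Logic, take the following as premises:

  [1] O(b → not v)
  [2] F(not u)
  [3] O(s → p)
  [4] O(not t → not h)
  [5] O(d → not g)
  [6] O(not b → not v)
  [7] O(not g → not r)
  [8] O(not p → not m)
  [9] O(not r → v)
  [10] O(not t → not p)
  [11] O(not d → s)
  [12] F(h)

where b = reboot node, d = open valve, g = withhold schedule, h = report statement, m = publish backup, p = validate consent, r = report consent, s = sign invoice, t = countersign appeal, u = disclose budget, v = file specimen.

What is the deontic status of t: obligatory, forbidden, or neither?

Premises 1 and 6 cover both cases: O(b → not v) and O(not b → not v). Since b ∨ not b is a tautology, O(not v) follows.
Premise 9, O(not r → v), contraposes to O(not v → r); with O(not v) we get O(r).
The contrapositive of premise 7 (O(not g → not r)) is O(r → g), and O(r) is already established, so O(g).
Premise 5, O(d → not g), contraposes to O(g → not d); with O(g) we get O(not d).
With premise 11, O(not d → s), the K-axiom yields O(s).
With premise 3, O(s → p), the K-axiom yields O(p).
The contrapositive of premise 10 (O(not t → not p)) is O(p → t), and O(p) is already established, so O(t).
Premises 2, 4, 8, 12 do not contribute to this derivation.
Hence t is obligatory.

Obligatory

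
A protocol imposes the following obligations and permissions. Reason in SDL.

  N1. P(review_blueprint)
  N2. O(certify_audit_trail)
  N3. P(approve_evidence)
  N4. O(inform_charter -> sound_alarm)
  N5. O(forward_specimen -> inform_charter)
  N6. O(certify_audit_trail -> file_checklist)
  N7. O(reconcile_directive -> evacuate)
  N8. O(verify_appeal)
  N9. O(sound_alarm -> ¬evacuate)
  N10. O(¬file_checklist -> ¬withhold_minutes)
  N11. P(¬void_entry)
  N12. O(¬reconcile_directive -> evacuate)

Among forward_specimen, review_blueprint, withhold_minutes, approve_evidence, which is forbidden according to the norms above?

By case analysis on reconcile_directive: premise 7 gives O(reconcile_directive -> evacuate) and premise 12 gives O(¬reconcile_directive -> evacuate), so O(evacuate) either way.
The contrapositive of premise 9 (O(sound_alarm -> ¬evacuate)) is O(evacuate -> ¬sound_alarm), and O(evacuate) is already established, so O(¬sound_alarm).
Premise 4, O(inform_charter -> sound_alarm), contraposes to O(¬sound_alarm -> ¬inform_charter); with O(¬sound_alarm) we get O(¬inform_charter).
Premise 5, O(forward_specimen -> inform_charter), contraposes to O(¬inform_charter -> ¬forward_specimen); with O(¬inform_charter) we get O(¬forward_specimen).
So O(¬forward_specimen) holds, i.e. forward_specimen is forbidden. None of the other listed options is forbidden under the premises.

forward_specimen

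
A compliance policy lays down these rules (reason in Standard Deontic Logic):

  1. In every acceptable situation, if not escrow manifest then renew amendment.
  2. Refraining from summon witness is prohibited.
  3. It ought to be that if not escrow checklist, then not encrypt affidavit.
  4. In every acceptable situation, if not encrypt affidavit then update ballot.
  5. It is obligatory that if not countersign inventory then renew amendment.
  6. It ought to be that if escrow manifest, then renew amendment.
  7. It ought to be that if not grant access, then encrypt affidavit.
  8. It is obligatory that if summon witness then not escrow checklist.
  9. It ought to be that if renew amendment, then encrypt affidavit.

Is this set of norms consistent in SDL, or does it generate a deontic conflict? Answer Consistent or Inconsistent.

Inconsistent

Premises 1 and 6 are O(¬escrow_manifest → renew_amendment) and O(escrow_manifest → renew_amendment); every ideal world satisfies ¬escrow_manifest or escrow_manifest, so in either case renew_amendment holds — hence O(renew_amendment).
Premise 9 is O(renew_amendment → encrypt_affidavit); since O(renew_amendment), deontic closure gives O(encrypt_affidavit).
Premise 3 is O(¬escrow_checklist → ¬encrypt_affidavit); contrapositively O(encrypt_affidavit → escrow_checklist). Since O(encrypt_affidavit) holds, K gives O(escrow_checklist).
The contrapositive of premise 8 (O(summon_witness → ¬escrow_checklist)) is O(escrow_checklist → ¬summon_witness), and O(escrow_checklist) is already established, so O(¬summon_witness).
But premise 2, F(¬summon_witness), means O(summon_witness).
We now have both O(¬summon_witness) and O(summon_witness) — summon_witness is simultaneously obligatory and forbidden, violating the D-axiom.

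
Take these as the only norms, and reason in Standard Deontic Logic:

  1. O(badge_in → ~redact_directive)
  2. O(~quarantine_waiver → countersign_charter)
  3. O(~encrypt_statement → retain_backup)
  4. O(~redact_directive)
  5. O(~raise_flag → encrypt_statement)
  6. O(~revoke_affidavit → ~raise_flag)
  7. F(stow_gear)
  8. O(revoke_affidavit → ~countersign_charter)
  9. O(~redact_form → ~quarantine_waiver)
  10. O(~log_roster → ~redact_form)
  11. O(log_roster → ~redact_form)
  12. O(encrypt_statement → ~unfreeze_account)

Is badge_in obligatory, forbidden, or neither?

Neither

Premise 1 is O(badge_in → ~redact_directive); even if O(~redact_directive) held, inferring O(badge_in) would be affirming the consequent — invalid.
No premise or chain of K-axiom applications forces O(badge_in), and none forces O(~badge_in). So badge_in is neither obligatory nor forbidden under these norms.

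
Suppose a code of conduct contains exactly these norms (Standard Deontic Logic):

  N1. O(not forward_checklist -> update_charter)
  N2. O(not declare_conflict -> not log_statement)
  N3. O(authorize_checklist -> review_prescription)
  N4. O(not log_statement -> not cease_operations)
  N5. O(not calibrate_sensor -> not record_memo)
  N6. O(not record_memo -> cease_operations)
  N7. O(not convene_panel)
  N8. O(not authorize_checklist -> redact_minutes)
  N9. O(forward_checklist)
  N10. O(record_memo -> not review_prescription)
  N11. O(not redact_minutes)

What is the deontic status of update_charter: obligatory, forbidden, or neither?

Premise 1 is O(not forward_checklist -> update_charter), but O(not forward_checklist) is not derivable from the premises, so it does not yield O(update_charter).
No premise or chain of K-axiom applications forces O(update_charter), and none forces O(not update_charter). So update_charter is neither obligatory nor forbidden under these norms.

Neither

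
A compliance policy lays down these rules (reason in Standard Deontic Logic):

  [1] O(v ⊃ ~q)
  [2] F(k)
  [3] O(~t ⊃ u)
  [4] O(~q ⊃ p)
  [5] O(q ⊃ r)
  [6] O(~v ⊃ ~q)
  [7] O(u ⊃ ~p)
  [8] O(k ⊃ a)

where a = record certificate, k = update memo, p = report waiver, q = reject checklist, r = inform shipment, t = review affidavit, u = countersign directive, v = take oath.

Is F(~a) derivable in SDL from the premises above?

No

Premise 8 is O(k ⊃ a), but O(k) is not derivable from the premises, so it does not yield O(a).
No other premise forces O(a). An ideal world satisfying every premise can still have ~a true, so F(~a) is not derivable.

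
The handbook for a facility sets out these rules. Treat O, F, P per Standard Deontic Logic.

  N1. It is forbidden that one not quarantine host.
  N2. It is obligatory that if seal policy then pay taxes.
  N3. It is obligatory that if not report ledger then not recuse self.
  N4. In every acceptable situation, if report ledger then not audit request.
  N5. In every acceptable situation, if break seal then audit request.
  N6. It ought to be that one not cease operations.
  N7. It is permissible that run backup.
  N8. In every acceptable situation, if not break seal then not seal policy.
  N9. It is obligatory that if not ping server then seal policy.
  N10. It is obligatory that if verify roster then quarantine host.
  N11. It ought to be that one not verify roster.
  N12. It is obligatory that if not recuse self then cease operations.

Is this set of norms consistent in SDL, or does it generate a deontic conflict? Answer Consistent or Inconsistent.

Premise 10 is O(verify_roster → quarantine_host); even if O(quarantine_host) held, inferring O(verify_roster) would be affirming the consequent — invalid.
So O(verify_roster) is not derivable, and the apparent clash with O(¬verify_roster) does not arise.
A world satisfying every obligation exists (e.g. audit_request=false, break_seal=false, cease_operations=false, pay_taxes=false, ping_server=true, quarantine_host=true, recuse_self=true, report_ledger=true, run_backup=false, seal_policy=false, verify_roster=false); no atom is both obligatory and forbidden, so the set is consistent.

Consistent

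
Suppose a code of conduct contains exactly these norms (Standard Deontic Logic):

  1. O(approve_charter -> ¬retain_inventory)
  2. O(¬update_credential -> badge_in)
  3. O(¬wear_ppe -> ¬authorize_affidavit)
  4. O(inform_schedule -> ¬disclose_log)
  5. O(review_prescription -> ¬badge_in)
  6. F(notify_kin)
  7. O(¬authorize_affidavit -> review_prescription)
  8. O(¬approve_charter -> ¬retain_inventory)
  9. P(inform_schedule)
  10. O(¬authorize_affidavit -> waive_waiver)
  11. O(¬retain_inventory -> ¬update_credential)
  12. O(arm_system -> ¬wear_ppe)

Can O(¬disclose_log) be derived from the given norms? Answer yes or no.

No

Premise 4 is O(inform_schedule -> ¬disclose_log), but O(inform_schedule) is not derivable from the premises (the permission P(inform_schedule) asserts only ¬O(¬inform_schedule), not O(inform_schedule)), so it does not yield O(¬disclose_log).
No other premise forces O(¬disclose_log). An ideal world satisfying every premise can still have ¬disclose_log false, so O(¬disclose_log) is not derivable.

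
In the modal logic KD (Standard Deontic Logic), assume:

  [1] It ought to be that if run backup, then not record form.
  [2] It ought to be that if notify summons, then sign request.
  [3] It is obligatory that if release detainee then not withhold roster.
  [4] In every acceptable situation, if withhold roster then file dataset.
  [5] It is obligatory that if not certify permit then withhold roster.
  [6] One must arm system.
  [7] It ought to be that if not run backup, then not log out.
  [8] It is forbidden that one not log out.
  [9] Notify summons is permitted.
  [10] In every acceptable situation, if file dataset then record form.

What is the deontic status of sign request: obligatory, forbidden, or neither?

Neither

Premise 2 is O(notify_summons → sign_request), but O(notify_summons) is not derivable from the premises (the permission P(notify_summons) asserts only ¬O(¬notify_summons), not O(notify_summons)), so it does not yield O(sign_request).
No premise or chain of K-axiom applications forces O(sign_request), and none forces O(¬sign_request). So sign_request is neither obligatory nor forbidden under these norms.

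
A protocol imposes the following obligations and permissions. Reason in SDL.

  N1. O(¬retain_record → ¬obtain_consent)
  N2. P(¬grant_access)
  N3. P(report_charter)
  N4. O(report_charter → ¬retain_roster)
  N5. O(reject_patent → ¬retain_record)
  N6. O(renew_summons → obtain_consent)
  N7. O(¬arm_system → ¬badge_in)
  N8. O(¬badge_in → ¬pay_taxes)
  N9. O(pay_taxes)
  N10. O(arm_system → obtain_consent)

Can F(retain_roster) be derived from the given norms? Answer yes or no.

No

Premise 4 is O(report_charter → ¬retain_roster), but O(report_charter) is not derivable from the premises (the permission P(report_charter) asserts only ¬O(¬report_charter), not O(report_charter)), so it does not yield O(¬retain_roster).
No other premise forces O(¬retain_roster). An ideal world satisfying every premise can still have retain_roster true, so F(retain_roster) is not derivable.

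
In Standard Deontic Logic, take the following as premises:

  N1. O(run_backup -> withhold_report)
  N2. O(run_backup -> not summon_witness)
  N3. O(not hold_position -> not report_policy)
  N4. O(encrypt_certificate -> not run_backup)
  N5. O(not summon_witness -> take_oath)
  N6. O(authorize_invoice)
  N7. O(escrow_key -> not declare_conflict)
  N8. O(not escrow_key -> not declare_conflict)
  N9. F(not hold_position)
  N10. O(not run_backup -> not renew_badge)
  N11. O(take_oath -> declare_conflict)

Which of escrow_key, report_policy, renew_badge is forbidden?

Premises 8 and 7 are O(not escrow_key -> not declare_conflict) and O(escrow_key -> not declare_conflict); every ideal world satisfies not escrow_key or escrow_key, so in either case not declare_conflict holds — hence O(not declare_conflict).
Premise 11, O(take_oath -> declare_conflict), contraposes to O(not declare_conflict -> not take_oath); with O(not declare_conflict) we get O(not take_oath).
Premise 5, O(not summon_witness -> take_oath), contraposes to O(not take_oath -> summon_witness); with O(not take_oath) we get O(summon_witness).
The contrapositive of premise 2 (O(run_backup -> not summon_witness)) is O(summon_witness -> not run_backup), and O(summon_witness) is already established, so O(not run_backup).
Premise 10 is O(not run_backup -> not renew_badge); since O(not run_backup), deontic closure gives O(not renew_badge).
So O(not renew_badge) holds, i.e. renew_badge is forbidden. None of the other listed options is forbidden under the premises.

renew_badge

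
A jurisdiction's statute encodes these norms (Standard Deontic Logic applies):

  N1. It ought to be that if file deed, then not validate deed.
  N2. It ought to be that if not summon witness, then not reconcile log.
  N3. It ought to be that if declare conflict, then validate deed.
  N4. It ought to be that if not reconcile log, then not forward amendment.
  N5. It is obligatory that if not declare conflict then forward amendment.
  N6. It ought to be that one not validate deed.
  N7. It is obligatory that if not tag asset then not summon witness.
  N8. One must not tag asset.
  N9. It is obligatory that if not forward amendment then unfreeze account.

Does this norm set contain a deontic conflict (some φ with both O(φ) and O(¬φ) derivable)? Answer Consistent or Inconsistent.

Premise 6 gives O(¬validate_deed).
The contrapositive of premise 3 (O(declare_conflict → validate_deed)) is O(¬validate_deed → ¬declare_conflict), and O(¬validate_deed) is already established, so O(¬declare_conflict).
Premise 5 is O(¬declare_conflict → forward_amendment); since O(¬declare_conflict), deontic closure gives O(forward_amendment).
Premise 4, O(¬reconcile_log → ¬forward_amendment), contraposes to O(forward_amendment → reconcile_log); with O(forward_amendment) we get O(reconcile_log).
The contrapositive of premise 2 (O(¬summon_witness → ¬reconcile_log)) is O(reconcile_log → summon_witness), and O(reconcile_log) is already established, so O(summon_witness).
Premise 7 is O(¬tag_asset → ¬summon_witness); contrapositively O(summon_witness → tag_asset). Since O(summon_witness) holds, K gives O(tag_asset).
But premise 8, F(tag_asset), means O(¬tag_asset).
We now have both O(tag_asset) and O(¬tag_asset) — tag_asset is simultaneously obligatory and forbidden, violating the D-axiom.

Inconsistent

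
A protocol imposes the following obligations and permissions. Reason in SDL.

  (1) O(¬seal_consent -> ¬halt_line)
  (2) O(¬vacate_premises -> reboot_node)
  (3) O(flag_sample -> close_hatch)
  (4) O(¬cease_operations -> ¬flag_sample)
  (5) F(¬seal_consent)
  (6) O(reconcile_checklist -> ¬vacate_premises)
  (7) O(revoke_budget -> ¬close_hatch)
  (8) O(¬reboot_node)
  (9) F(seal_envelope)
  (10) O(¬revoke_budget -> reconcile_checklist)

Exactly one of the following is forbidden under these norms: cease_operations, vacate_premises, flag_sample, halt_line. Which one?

Premise 8 states O(¬reboot_node) outright.
Premise 2 is O(¬vacate_premises -> reboot_node); contrapositively O(¬reboot_node -> vacate_premises). Since O(¬reboot_node) holds, K gives O(vacate_premises).
Premise 6, O(reconcile_checklist -> ¬vacate_premises), contraposes to O(vacate_premises -> ¬reconcile_checklist); with O(vacate_premises) we get O(¬reconcile_checklist).
Premise 10 is O(¬revoke_budget -> reconcile_checklist); contrapositively O(¬reconcile_checklist -> revoke_budget). Since O(¬reconcile_checklist) holds, K gives O(revoke_budget).
Premise 7 is O(revoke_budget -> ¬close_hatch); since O(revoke_budget), deontic closure gives O(¬close_hatch).
Premise 3 is O(flag_sample -> close_hatch); contrapositively O(¬close_hatch -> ¬flag_sample). Since O(¬close_hatch) holds, K gives O(¬flag_sample).
So O(¬flag_sample) holds, i.e. flag_sample is forbidden. None of the other listed options is forbidden under the premises.

flag_sample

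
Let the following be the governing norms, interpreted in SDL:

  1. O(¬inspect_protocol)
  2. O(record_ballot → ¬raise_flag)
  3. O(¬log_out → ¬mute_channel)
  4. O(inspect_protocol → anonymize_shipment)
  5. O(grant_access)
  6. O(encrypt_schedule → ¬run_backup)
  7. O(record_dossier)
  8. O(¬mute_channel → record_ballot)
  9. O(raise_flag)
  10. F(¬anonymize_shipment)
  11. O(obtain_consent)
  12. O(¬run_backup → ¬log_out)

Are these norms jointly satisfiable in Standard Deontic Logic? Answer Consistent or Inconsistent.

Consistent

Premise 4 is O(inspect_protocol → anonymize_shipment); even if O(anonymize_shipment) held, inferring O(inspect_protocol) would be affirming the consequent — invalid.
So O(inspect_protocol) is not derivable, and the apparent clash with O(¬inspect_protocol) does not arise.
A world satisfying every obligation exists (e.g. anonymize_shipment=true, encrypt_schedule=false, grant_access=true, inspect_protocol=false, log_out=true, mute_channel=true, obtain_consent=true, raise_flag=true, record_ballot=false, record_dossier=true, run_backup=true); no atom is both obligatory and forbidden, so the set is consistent.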